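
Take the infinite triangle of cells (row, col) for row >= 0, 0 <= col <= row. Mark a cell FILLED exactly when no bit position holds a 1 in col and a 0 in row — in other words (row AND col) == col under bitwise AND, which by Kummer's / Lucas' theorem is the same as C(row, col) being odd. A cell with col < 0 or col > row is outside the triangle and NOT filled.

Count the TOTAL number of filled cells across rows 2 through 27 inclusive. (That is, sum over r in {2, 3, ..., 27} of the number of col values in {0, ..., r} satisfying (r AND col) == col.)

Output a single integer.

Answer: 168

Derivation:
r2=10 pc1: +2 =2
r3=11 pc2: +4 =6
r4=100 pc1: +2 =8
r5=101 pc2: +4 =12
r6=110 pc2: +4 =16
r7=111 pc3: +8 =24
r8=1000 pc1: +2 =26
r9=1001 pc2: +4 =30
r10=1010 pc2: +4 =34
r11=1011 pc3: +8 =42
r12=1100 pc2: +4 =46
r13=1101 pc3: +8 =54
r14=1110 pc3: +8 =62
r15=1111 pc4: +16 =78
r16=10000 pc1: +2 =80
r17=10001 pc2: +4 =84
r18=10010 pc2: +4 =88
r19=10011 pc3: +8 =96
r20=10100 pc2: +4 =100
r21=10101 pc3: +8 =108
r22=10110 pc3: +8 =116
r23=10111 pc4: +16 =132
r24=11000 pc2: +4 =136
r25=11001 pc3: +8 =144
r26=11010 pc3: +8 =152
r27=11011 pc4: +16 =168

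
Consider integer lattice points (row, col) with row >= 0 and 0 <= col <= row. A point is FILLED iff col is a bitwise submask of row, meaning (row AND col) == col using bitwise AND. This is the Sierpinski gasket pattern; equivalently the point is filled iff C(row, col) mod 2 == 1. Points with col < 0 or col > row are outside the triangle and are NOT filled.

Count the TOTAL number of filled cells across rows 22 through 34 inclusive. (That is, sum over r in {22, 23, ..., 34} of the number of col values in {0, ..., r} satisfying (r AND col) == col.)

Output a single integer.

r22=10110 pc3: +8 =8
r23=10111 pc4: +16 =24
r24=11000 pc2: +4 =28
r25=11001 pc3: +8 =36
r26=11010 pc3: +8 =44
r27=11011 pc4: +16 =60
r28=11100 pc3: +8 =68
r29=11101 pc4: +16 =84
r30=11110 pc4: +16 =100
r31=11111 pc5: +32 =132
r32=100000 pc1: +2 =134
r33=100001 pc2: +4 =138
r34=100010 pc2: +4 =142

Answer: 142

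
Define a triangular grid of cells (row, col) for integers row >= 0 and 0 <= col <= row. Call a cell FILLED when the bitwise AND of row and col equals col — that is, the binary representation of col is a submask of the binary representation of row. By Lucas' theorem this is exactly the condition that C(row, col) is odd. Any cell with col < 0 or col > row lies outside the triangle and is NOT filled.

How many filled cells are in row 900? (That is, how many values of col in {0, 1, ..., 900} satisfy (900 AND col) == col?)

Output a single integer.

Answer: 16

Derivation:
900 in binary = 1110000100
popcount(900) = number of 1-bits in 1110000100 = 4
A col c satisfies (900 AND c) == c iff every set bit of c is also set in 900; each of the 4 set bits of 900 can independently be on or off in c.
count = 2^4 = 16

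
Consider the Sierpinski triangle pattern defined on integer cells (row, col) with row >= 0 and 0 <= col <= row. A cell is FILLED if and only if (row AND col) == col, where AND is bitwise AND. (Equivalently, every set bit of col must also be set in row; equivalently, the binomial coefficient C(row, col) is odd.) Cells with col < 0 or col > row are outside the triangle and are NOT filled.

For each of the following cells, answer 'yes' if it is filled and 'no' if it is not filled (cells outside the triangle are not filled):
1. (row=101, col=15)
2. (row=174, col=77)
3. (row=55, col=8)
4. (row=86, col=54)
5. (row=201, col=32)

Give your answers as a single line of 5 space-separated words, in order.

Answer: no no no no no

Derivation:
(101,15): row=0b1100101, col=0b1111, row AND col = 0b101 = 5; 5 != 15 -> empty
(174,77): row=0b10101110, col=0b1001101, row AND col = 0b1100 = 12; 12 != 77 -> empty
(55,8): row=0b110111, col=0b1000, row AND col = 0b0 = 0; 0 != 8 -> empty
(86,54): row=0b1010110, col=0b110110, row AND col = 0b10110 = 22; 22 != 54 -> empty
(201,32): row=0b11001001, col=0b100000, row AND col = 0b0 = 0; 0 != 32 -> empty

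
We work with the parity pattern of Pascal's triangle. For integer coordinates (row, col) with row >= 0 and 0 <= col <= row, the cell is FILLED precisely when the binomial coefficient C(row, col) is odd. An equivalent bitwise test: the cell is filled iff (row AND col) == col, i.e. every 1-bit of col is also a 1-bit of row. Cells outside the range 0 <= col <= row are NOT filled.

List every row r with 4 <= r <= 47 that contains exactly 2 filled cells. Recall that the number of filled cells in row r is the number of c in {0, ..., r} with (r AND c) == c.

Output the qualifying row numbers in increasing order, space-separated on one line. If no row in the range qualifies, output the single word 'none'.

Answer: 4 8 16 32

Derivation:
Row r has 2^popcount(r) filled cells, so we need popcount(r) = log2(2) = 1.
Scan r = 4..47 and keep those with exactly 1 one-bits:
r=4=100 popcount=1 -> KEEP
r=5=101 popcount=2 -> skip
r=6=110 popcount=2 -> skip
r=7=111 popcount=3 -> skip
r=8=1000 popcount=1 -> KEEP
r=9=1001 popcount=2 -> skip
r=10=1010 popcount=2 -> skip
r=11=1011 popcount=3 -> skip
r=12=1100 popcount=2 -> skip
r=13=1101 popcount=3 -> skip
r=14=1110 popcount=3 -> skip
r=15=1111 popcount=4 -> skip
r=16=10000 popcount=1 -> KEEP
r=17=10001 popcount=2 -> skip
r=18=10010 popcount=2 -> skip
r=19=10011 popcount=3 -> skip
r=20=10100 popcount=2 -> skip
r=21=10101 popcount=3 -> skip
r=22=10110 popcount=3 -> skip
r=23=10111 popcount=4 -> skip
r=24=11000 popcount=2 -> skip
r=25=11001 popcount=3 -> skip
r=26=11010 popcount=3 -> skip
r=27=11011 popcount=4 -> skip
r=28=11100 popcount=3 -> skip
r=29=11101 popcount=4 -> skip
r=30=11110 popcount=4 -> skip
r=31=11111 popcount=5 -> skip
r=32=100000 popcount=1 -> KEEP
r=33=100001 popcount=2 -> skip
r=34=100010 popcount=2 -> skip
r=35=100011 popcount=3 -> skip
r=36=100100 popcount=2 -> skip
r=37=100101 popcount=3 -> skip
r=38=100110 popcount=3 -> skip
r=39=100111 popcount=4 -> skip
r=40=101000 popcount=2 -> skip
r=41=101001 popcount=3 -> skip
r=42=101010 popcount=3 -> skip
r=43=101011 popcount=4 -> skip
r=44=101100 popcount=3 -> skip
r=45=101101 popcount=4 -> skip
r=46=101110 popcount=4 -> skip
r=47=101111 popcount=5 -> skip
Kept rows: 4 8 16 32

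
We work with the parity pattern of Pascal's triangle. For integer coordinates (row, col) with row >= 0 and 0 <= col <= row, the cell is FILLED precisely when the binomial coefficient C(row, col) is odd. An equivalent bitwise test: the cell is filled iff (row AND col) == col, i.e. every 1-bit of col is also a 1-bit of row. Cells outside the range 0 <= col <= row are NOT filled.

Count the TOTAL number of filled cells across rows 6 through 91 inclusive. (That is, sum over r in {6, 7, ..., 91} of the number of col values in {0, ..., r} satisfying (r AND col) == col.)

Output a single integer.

r6=110 pc2: +4 =4
r7=111 pc3: +8 =12
r8=1000 pc1: +2 =14
r9=1001 pc2: +4 =18
r10=1010 pc2: +4 =22
r11=1011 pc3: +8 =30
r12=1100 pc2: +4 =34
r13=1101 pc3: +8 =42
r14=1110 pc3: +8 =50
r15=1111 pc4: +16 =66
r16=10000 pc1: +2 =68
r17=10001 pc2: +4 =72
r18=10010 pc2: +4 =76
r19=10011 pc3: +8 =84
r20=10100 pc2: +4 =88
r21=10101 pc3: +8 =96
r22=10110 pc3: +8 =104
r23=10111 pc4: +16 =120
r24=11000 pc2: +4 =124
r25=11001 pc3: +8 =132
r26=11010 pc3: +8 =140
r27=11011 pc4: +16 =156
r28=11100 pc3: +8 =164
r29=11101 pc4: +16 =180
r30=11110 pc4: +16 =196
r31=11111 pc5: +32 =228
r32=100000 pc1: +2 =230
r33=100001 pc2: +4 =234
r34=100010 pc2: +4 =238
r35=100011 pc3: +8 =246
r36=100100 pc2: +4 =250
r37=100101 pc3: +8 =258
r38=100110 pc3: +8 =266
r39=100111 pc4: +16 =282
r40=101000 pc2: +4 =286
r41=101001 pc3: +8 =294
r42=101010 pc3: +8 =302
r43=101011 pc4: +16 =318
r44=101100 pc3: +8 =326
r45=101101 pc4: +16 =342
r46=101110 pc4: +16 =358
r47=101111 pc5: +32 =390
r48=110000 pc2: +4 =394
r49=110001 pc3: +8 =402
r50=110010 pc3: +8 =410
r51=110011 pc4: +16 =426
r52=110100 pc3: +8 =434
r53=110101 pc4: +16 =450
r54=110110 pc4: +16 =466
r55=110111 pc5: +32 =498
r56=111000 pc3: +8 =506
r57=111001 pc4: +16 =522
r58=111010 pc4: +16 =538
r59=111011 pc5: +32 =570
r60=111100 pc4: +16 =586
r61=111101 pc5: +32 =618
r62=111110 pc5: +32 =650
r63=111111 pc6: +64 =714
r64=1000000 pc1: +2 =716
r65=1000001 pc2: +4 =720
r66=1000010 pc2: +4 =724
r67=1000011 pc3: +8 =732
r68=1000100 pc2: +4 =736
r69=1000101 pc3: +8 =744
r70=1000110 pc3: +8 =752
r71=1000111 pc4: +16 =768
r72=1001000 pc2: +4 =772
r73=1001001 pc3: +8 =780
r74=1001010 pc3: +8 =788
r75=1001011 pc4: +16 =804
r76=1001100 pc3: +8 =812
r77=1001101 pc4: +16 =828
r78=1001110 pc4: +16 =844
r79=1001111 pc5: +32 =876
r80=1010000 pc2: +4 =880
r81=1010001 pc3: +8 =888
r82=1010010 pc3: +8 =896
r83=1010011 pc4: +16 =912
r84=1010100 pc3: +8 =920
r85=1010101 pc4: +16 =936
r86=1010110 pc4: +16 =952
r87=1010111 pc5: +32 =984
r88=1011000 pc3: +8 =992
r89=1011001 pc4: +16 =1008
r90=1011010 pc4: +16 =1024
r91=1011011 pc5: +32 =1056

Answer: 1056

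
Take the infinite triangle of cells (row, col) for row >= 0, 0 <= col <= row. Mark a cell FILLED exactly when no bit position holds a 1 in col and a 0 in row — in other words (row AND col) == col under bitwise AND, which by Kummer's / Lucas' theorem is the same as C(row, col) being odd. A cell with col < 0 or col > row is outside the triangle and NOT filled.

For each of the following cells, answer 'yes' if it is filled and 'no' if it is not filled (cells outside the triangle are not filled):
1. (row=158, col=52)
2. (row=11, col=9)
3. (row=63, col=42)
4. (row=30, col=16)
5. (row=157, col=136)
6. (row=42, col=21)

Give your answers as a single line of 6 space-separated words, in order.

Answer: no yes yes yes yes no

Derivation:
(158,52): row=0b10011110, col=0b110100, row AND col = 0b10100 = 20; 20 != 52 -> empty
(11,9): row=0b1011, col=0b1001, row AND col = 0b1001 = 9; 9 == 9 -> filled
(63,42): row=0b111111, col=0b101010, row AND col = 0b101010 = 42; 42 == 42 -> filled
(30,16): row=0b11110, col=0b10000, row AND col = 0b10000 = 16; 16 == 16 -> filled
(157,136): row=0b10011101, col=0b10001000, row AND col = 0b10001000 = 136; 136 == 136 -> filled
(42,21): row=0b101010, col=0b10101, row AND col = 0b0 = 0; 0 != 21 -> empty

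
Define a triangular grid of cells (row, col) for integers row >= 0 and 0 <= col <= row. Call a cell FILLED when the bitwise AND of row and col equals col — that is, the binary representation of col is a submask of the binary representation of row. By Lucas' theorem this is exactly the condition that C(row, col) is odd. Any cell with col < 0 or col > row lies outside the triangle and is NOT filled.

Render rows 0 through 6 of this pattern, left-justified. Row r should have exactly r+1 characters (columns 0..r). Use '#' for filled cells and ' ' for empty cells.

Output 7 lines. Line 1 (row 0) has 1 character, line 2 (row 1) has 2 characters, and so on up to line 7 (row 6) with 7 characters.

r0=0: #
r1=1: ##
r2=10: # #
r3=11: ####
r4=100: #   #
r5=101: ##  ##
r6=110: # # # #

Answer: #
##
# #
####
#   #
##  ##
# # # #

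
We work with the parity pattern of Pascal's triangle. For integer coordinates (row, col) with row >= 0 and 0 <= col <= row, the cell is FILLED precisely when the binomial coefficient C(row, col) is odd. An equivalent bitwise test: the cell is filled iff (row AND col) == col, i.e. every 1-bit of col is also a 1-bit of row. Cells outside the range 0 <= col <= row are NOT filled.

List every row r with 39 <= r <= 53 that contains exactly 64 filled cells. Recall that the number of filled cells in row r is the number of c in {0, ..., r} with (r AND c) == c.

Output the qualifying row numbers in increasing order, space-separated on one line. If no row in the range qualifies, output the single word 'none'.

Row r has 2^popcount(r) filled cells, so we need popcount(r) = log2(64) = 6.
Scan r = 39..53 and keep those with exactly 6 one-bits:
r=39=100111 popcount=4 -> skip
r=40=101000 popcount=2 -> skip
r=41=101001 popcount=3 -> skip
r=42=101010 popcount=3 -> skip
r=43=101011 popcount=4 -> skip
r=44=101100 popcount=3 -> skip
r=45=101101 popcount=4 -> skip
r=46=101110 popcount=4 -> skip
r=47=101111 popcount=5 -> skip
r=48=110000 popcount=2 -> skip
r=49=110001 popcount=3 -> skip
r=50=110010 popcount=3 -> skip
r=51=110011 popcount=4 -> skip
r=52=110100 popcount=3 -> skip
r=53=110101 popcount=4 -> skip
Kept rows: none

Answer: none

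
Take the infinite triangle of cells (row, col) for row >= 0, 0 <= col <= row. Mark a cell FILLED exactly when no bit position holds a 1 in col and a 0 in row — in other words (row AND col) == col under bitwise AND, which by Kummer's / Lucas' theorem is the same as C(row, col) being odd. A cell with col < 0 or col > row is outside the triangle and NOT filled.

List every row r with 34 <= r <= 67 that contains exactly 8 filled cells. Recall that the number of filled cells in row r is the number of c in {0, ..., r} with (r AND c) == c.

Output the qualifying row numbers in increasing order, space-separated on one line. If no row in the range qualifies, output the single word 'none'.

Row r has 2^popcount(r) filled cells, so we need popcount(r) = log2(8) = 3.
Scan r = 34..67 and keep those with exactly 3 one-bits:
r=34=100010 popcount=2 -> skip
r=35=100011 popcount=3 -> KEEP
r=36=100100 popcount=2 -> skip
r=37=100101 popcount=3 -> KEEP
r=38=100110 popcount=3 -> KEEP
r=39=100111 popcount=4 -> skip
r=40=101000 popcount=2 -> skip
r=41=101001 popcount=3 -> KEEP
r=42=101010 popcount=3 -> KEEP
r=43=101011 popcount=4 -> skip
r=44=101100 popcount=3 -> KEEP
r=45=101101 popcount=4 -> skip
r=46=101110 popcount=4 -> skip
r=47=101111 popcount=5 -> skip
r=48=110000 popcount=2 -> skip
r=49=110001 popcount=3 -> KEEP
r=50=110010 popcount=3 -> KEEP
r=51=110011 popcount=4 -> skip
r=52=110100 popcount=3 -> KEEP
r=53=110101 popcount=4 -> skip
r=54=110110 popcount=4 -> skip
r=55=110111 popcount=5 -> skip
r=56=111000 popcount=3 -> KEEP
r=57=111001 popcount=4 -> skip
r=58=111010 popcount=4 -> skip
r=59=111011 popcount=5 -> skip
r=60=111100 popcount=4 -> skip
r=61=111101 popcount=5 -> skip
r=62=111110 popcount=5 -> skip
r=63=111111 popcount=6 -> skip
r=64=1000000 popcount=1 -> skip
r=65=1000001 popcount=2 -> skip
r=66=1000010 popcount=2 -> skip
r=67=1000011 popcount=3 -> KEEP
Kept rows: 35 37 38 41 42 44 49 50 52 56 67

Answer: 35 37 38 41 42 44 49 50 52 56 67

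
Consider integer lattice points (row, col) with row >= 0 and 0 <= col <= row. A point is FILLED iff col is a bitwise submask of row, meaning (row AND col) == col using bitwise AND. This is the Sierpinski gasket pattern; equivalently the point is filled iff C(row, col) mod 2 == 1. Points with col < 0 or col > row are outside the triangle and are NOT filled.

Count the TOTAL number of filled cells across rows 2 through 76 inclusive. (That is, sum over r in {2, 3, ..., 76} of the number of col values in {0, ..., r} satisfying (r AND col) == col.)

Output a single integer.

r2=10 pc1: +2 =2
r3=11 pc2: +4 =6
r4=100 pc1: +2 =8
r5=101 pc2: +4 =12
r6=110 pc2: +4 =16
r7=111 pc3: +8 =24
r8=1000 pc1: +2 =26
r9=1001 pc2: +4 =30
r10=1010 pc2: +4 =34
r11=1011 pc3: +8 =42
r12=1100 pc2: +4 =46
r13=1101 pc3: +8 =54
r14=1110 pc3: +8 =62
r15=1111 pc4: +16 =78
r16=10000 pc1: +2 =80
r17=10001 pc2: +4 =84
r18=10010 pc2: +4 =88
r19=10011 pc3: +8 =96
r20=10100 pc2: +4 =100
r21=10101 pc3: +8 =108
r22=10110 pc3: +8 =116
r23=10111 pc4: +16 =132
r24=11000 pc2: +4 =136
r25=11001 pc3: +8 =144
r26=11010 pc3: +8 =152
r27=11011 pc4: +16 =168
r28=11100 pc3: +8 =176
r29=11101 pc4: +16 =192
r30=11110 pc4: +16 =208
r31=11111 pc5: +32 =240
r32=100000 pc1: +2 =242
r33=100001 pc2: +4 =246
r34=100010 pc2: +4 =250
r35=100011 pc3: +8 =258
r36=100100 pc2: +4 =262
r37=100101 pc3: +8 =270
r38=100110 pc3: +8 =278
r39=100111 pc4: +16 =294
r40=101000 pc2: +4 =298
r41=101001 pc3: +8 =306
r42=101010 pc3: +8 =314
r43=101011 pc4: +16 =330
r44=101100 pc3: +8 =338
r45=101101 pc4: +16 =354
r46=101110 pc4: +16 =370
r47=101111 pc5: +32 =402
r48=110000 pc2: +4 =406
r49=110001 pc3: +8 =414
r50=110010 pc3: +8 =422
r51=110011 pc4: +16 =438
r52=110100 pc3: +8 =446
r53=110101 pc4: +16 =462
r54=110110 pc4: +16 =478
r55=110111 pc5: +32 =510
r56=111000 pc3: +8 =518
r57=111001 pc4: +16 =534
r58=111010 pc4: +16 =550
r59=111011 pc5: +32 =582
r60=111100 pc4: +16 =598
r61=111101 pc5: +32 =630
r62=111110 pc5: +32 =662
r63=111111 pc6: +64 =726
r64=1000000 pc1: +2 =728
r65=1000001 pc2: +4 =732
r66=1000010 pc2: +4 =736
r67=1000011 pc3: +8 =744
r68=1000100 pc2: +4 =748
r69=1000101 pc3: +8 =756
r70=1000110 pc3: +8 =764
r71=1000111 pc4: +16 =780
r72=1001000 pc2: +4 =784
r73=1001001 pc3: +8 =792
r74=1001010 pc3: +8 =800
r75=1001011 pc4: +16 =816
r76=1001100 pc3: +8 =824

Answer: 824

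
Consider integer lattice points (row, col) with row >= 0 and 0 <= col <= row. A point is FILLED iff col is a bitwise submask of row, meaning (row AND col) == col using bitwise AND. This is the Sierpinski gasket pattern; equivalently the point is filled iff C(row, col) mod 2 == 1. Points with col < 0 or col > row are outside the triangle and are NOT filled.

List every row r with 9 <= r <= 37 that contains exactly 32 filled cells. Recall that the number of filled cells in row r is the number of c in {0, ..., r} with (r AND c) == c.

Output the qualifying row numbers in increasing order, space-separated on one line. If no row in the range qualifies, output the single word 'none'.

Answer: 31

Derivation:
Row r has 2^popcount(r) filled cells, so we need popcount(r) = log2(32) = 5.
Scan r = 9..37 and keep those with exactly 5 one-bits:
r=9=1001 popcount=2 -> skip
r=10=1010 popcount=2 -> skip
r=11=1011 popcount=3 -> skip
r=12=1100 popcount=2 -> skip
r=13=1101 popcount=3 -> skip
r=14=1110 popcount=3 -> skip
r=15=1111 popcount=4 -> skip
r=16=10000 popcount=1 -> skip
r=17=10001 popcount=2 -> skip
r=18=10010 popcount=2 -> skip
r=19=10011 popcount=3 -> skip
r=20=10100 popcount=2 -> skip
r=21=10101 popcount=3 -> skip
r=22=10110 popcount=3 -> skip
r=23=10111 popcount=4 -> skip
r=24=11000 popcount=2 -> skip
r=25=11001 popcount=3 -> skip
r=26=11010 popcount=3 -> skip
r=27=11011 popcount=4 -> skip
r=28=11100 popcount=3 -> skip
r=29=11101 popcount=4 -> skip
r=30=11110 popcount=4 -> skip
r=31=11111 popcount=5 -> KEEP
r=32=100000 popcount=1 -> skip
r=33=100001 popcount=2 -> skip
r=34=100010 popcount=2 -> skip
r=35=100011 popcount=3 -> skip
r=36=100100 popcount=2 -> skip
r=37=100101 popcount=3 -> skip
Kept rows: 31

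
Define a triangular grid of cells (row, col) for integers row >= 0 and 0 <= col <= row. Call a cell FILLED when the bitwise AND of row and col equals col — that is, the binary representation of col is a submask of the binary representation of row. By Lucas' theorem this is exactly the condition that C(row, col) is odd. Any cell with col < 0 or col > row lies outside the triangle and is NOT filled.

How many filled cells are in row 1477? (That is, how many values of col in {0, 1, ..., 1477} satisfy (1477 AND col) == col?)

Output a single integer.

1477 in binary = 10111000101
popcount(1477) = number of 1-bits in 10111000101 = 6
A col c satisfies (1477 AND c) == c iff every set bit of c is also set in 1477; each of the 6 set bits of 1477 can independently be on or off in c.
count = 2^6 = 64

Answer: 64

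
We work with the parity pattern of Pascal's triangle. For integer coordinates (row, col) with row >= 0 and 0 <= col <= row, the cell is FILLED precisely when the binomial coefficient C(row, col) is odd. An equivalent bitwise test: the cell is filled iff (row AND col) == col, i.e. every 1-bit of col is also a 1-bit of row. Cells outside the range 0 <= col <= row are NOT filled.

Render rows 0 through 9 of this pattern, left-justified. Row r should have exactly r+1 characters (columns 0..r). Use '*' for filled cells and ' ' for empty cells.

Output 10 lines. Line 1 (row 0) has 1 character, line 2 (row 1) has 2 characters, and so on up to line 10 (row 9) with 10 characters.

Answer: *
**
* *
****
*   *
**  **
* * * *
********
*       *
**      **

Derivation:
r0=0: *
r1=1: **
r2=10: * *
r3=11: ****
r4=100: *   *
r5=101: **  **
r6=110: * * * *
r7=111: ********
r8=1000: *       *
r9=1001: **      **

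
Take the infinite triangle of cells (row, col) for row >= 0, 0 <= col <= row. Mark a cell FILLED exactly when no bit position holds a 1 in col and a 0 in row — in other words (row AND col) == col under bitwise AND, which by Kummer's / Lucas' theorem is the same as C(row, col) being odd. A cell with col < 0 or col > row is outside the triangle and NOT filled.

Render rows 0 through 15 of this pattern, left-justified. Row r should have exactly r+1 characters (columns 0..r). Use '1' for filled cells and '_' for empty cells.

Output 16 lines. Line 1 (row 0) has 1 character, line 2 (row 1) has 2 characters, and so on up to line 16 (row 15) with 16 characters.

r0=0: 1
r1=1: 11
r2=10: 1_1
r3=11: 1111
r4=100: 1___1
r5=101: 11__11
r6=110: 1_1_1_1
r7=111: 11111111
r8=1000: 1_______1
r9=1001: 11______11
r10=1010: 1_1_____1_1
r11=1011: 1111____1111
r12=1100: 1___1___1___1
r13=1101: 11__11__11__11
r14=1110: 1_1_1_1_1_1_1_1
r15=1111: 1111111111111111

Answer: 1
11
1_1
1111
1___1
11__11
1_1_1_1
11111111
1_______1
11______11
1_1_____1_1
1111____1111
1___1___1___1
11__11__11__11
1_1_1_1_1_1_1_1
1111111111111111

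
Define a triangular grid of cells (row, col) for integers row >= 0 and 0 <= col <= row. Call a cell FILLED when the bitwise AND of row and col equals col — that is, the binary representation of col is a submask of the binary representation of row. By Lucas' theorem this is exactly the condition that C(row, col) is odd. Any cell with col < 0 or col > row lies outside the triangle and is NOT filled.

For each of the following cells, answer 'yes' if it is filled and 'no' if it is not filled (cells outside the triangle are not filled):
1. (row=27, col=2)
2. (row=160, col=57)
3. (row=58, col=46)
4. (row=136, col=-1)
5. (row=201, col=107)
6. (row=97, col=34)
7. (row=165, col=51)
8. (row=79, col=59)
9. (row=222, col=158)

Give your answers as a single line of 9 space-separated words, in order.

(27,2): row=0b11011, col=0b10, row AND col = 0b10 = 2; 2 == 2 -> filled
(160,57): row=0b10100000, col=0b111001, row AND col = 0b100000 = 32; 32 != 57 -> empty
(58,46): row=0b111010, col=0b101110, row AND col = 0b101010 = 42; 42 != 46 -> empty
(136,-1): col outside [0, 136] -> not filled
(201,107): row=0b11001001, col=0b1101011, row AND col = 0b1001001 = 73; 73 != 107 -> empty
(97,34): row=0b1100001, col=0b100010, row AND col = 0b100000 = 32; 32 != 34 -> empty
(165,51): row=0b10100101, col=0b110011, row AND col = 0b100001 = 33; 33 != 51 -> empty
(79,59): row=0b1001111, col=0b111011, row AND col = 0b1011 = 11; 11 != 59 -> empty
(222,158): row=0b11011110, col=0b10011110, row AND col = 0b10011110 = 158; 158 == 158 -> filled

Answer: yes no no no no no no no yes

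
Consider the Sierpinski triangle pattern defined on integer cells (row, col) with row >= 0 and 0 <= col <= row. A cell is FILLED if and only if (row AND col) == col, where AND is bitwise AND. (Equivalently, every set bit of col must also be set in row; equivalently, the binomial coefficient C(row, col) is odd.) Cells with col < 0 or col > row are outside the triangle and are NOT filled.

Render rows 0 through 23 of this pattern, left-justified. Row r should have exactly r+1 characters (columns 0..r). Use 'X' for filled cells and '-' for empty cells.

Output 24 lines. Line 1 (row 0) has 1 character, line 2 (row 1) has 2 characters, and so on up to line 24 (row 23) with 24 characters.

r0=0: X
r1=1: XX
r2=10: X-X
r3=11: XXXX
r4=100: X---X
r5=101: XX--XX
r6=110: X-X-X-X
r7=111: XXXXXXXX
r8=1000: X-------X
r9=1001: XX------XX
r10=1010: X-X-----X-X
r11=1011: XXXX----XXXX
r12=1100: X---X---X---X
r13=1101: XX--XX--XX--XX
r14=1110: X-X-X-X-X-X-X-X
r15=1111: XXXXXXXXXXXXXXXX
r16=10000: X---------------X
r17=10001: XX--------------XX
r18=10010: X-X-------------X-X
r19=10011: XXXX------------XXXX
r20=10100: X---X-----------X---X
r21=10101: XX--XX----------XX--XX
r22=10110: X-X-X-X---------X-X-X-X
r23=10111: XXXXXXXX--------XXXXXXXX

Answer: X
XX
X-X
XXXX
X---X
XX--XX
X-X-X-X
XXXXXXXX
X-------X
XX------XX
X-X-----X-X
XXXX----XXXX
X---X---X---X
XX--XX--XX--XX
X-X-X-X-X-X-X-X
XXXXXXXXXXXXXXXX
X---------------X
XX--------------XX
X-X-------------X-X
XXXX------------XXXX
X---X-----------X---X
XX--XX----------XX--XX
X-X-X-X---------X-X-X-X
XXXXXXXX--------XXXXXXXX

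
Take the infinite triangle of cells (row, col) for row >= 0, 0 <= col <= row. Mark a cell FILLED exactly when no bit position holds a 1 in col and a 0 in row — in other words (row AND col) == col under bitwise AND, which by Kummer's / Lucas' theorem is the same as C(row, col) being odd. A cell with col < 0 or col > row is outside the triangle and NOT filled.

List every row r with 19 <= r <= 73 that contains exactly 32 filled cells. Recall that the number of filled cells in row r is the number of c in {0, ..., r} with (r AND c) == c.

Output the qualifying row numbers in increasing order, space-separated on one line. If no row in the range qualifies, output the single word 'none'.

Row r has 2^popcount(r) filled cells, so we need popcount(r) = log2(32) = 5.
Scan r = 19..73 and keep those with exactly 5 one-bits:
r=19=10011 popcount=3 -> skip
r=20=10100 popcount=2 -> skip
r=21=10101 popcount=3 -> skip
r=22=10110 popcount=3 -> skip
r=23=10111 popcount=4 -> skip
r=24=11000 popcount=2 -> skip
r=25=11001 popcount=3 -> skip
r=26=11010 popcount=3 -> skip
r=27=11011 popcount=4 -> skip
r=28=11100 popcount=3 -> skip
r=29=11101 popcount=4 -> skip
r=30=11110 popcount=4 -> skip
r=31=11111 popcount=5 -> KEEP
r=32=100000 popcount=1 -> skip
r=33=100001 popcount=2 -> skip
r=34=100010 popcount=2 -> skip
r=35=100011 popcount=3 -> skip
r=36=100100 popcount=2 -> skip
r=37=100101 popcount=3 -> skip
r=38=100110 popcount=3 -> skip
r=39=100111 popcount=4 -> skip
r=40=101000 popcount=2 -> skip
r=41=101001 popcount=3 -> skip
r=42=101010 popcount=3 -> skip
r=43=101011 popcount=4 -> skip
r=44=101100 popcount=3 -> skip
r=45=101101 popcount=4 -> skip
r=46=101110 popcount=4 -> skip
r=47=101111 popcount=5 -> KEEP
r=48=110000 popcount=2 -> skip
r=49=110001 popcount=3 -> skip
r=50=110010 popcount=3 -> skip
r=51=110011 popcount=4 -> skip
r=52=110100 popcount=3 -> skip
r=53=110101 popcount=4 -> skip
r=54=110110 popcount=4 -> skip
r=55=110111 popcount=5 -> KEEP
r=56=111000 popcount=3 -> skip
r=57=111001 popcount=4 -> skip
r=58=111010 popcount=4 -> skip
r=59=111011 popcount=5 -> KEEP
r=60=111100 popcount=4 -> skip
r=61=111101 popcount=5 -> KEEP
r=62=111110 popcount=5 -> KEEP
r=63=111111 popcount=6 -> skip
r=64=1000000 popcount=1 -> skip
r=65=1000001 popcount=2 -> skip
r=66=1000010 popcount=2 -> skip
r=67=1000011 popcount=3 -> skip
r=68=1000100 popcount=2 -> skip
r=69=1000101 popcount=3 -> skip
r=70=1000110 popcount=3 -> skip
r=71=1000111 popcount=4 -> skip
r=72=1001000 popcount=2 -> skip
r=73=1001001 popcount=3 -> skip
Kept rows: 31 47 55 59 61 62

Answer: 31 47 55 59 61 62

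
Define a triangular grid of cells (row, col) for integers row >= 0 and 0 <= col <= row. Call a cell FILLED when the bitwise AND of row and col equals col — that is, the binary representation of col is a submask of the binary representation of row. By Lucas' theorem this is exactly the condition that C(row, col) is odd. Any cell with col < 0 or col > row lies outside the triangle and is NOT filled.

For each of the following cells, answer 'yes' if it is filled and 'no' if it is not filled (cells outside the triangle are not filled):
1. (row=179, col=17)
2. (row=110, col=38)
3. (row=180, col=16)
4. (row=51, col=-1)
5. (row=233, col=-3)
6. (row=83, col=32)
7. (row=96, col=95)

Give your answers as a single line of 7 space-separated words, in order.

(179,17): row=0b10110011, col=0b10001, row AND col = 0b10001 = 17; 17 == 17 -> filled
(110,38): row=0b1101110, col=0b100110, row AND col = 0b100110 = 38; 38 == 38 -> filled
(180,16): row=0b10110100, col=0b10000, row AND col = 0b10000 = 16; 16 == 16 -> filled
(51,-1): col outside [0, 51] -> not filled
(233,-3): col outside [0, 233] -> not filled
(83,32): row=0b1010011, col=0b100000, row AND col = 0b0 = 0; 0 != 32 -> empty
(96,95): row=0b1100000, col=0b1011111, row AND col = 0b1000000 = 64; 64 != 95 -> empty

Answer: yes yes yes no no no no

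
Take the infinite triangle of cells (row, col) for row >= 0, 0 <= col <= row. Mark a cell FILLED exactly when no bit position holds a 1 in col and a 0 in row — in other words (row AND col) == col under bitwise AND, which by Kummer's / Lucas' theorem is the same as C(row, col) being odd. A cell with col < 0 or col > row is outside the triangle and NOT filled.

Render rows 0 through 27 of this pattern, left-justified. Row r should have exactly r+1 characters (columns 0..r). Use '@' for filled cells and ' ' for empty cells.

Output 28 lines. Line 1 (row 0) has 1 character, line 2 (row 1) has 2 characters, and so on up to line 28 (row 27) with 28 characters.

Answer: @
@@
@ @
@@@@
@   @
@@  @@
@ @ @ @
@@@@@@@@
@       @
@@      @@
@ @     @ @
@@@@    @@@@
@   @   @   @
@@  @@  @@  @@
@ @ @ @ @ @ @ @
@@@@@@@@@@@@@@@@
@               @
@@              @@
@ @             @ @
@@@@            @@@@
@   @           @   @
@@  @@          @@  @@
@ @ @ @         @ @ @ @
@@@@@@@@        @@@@@@@@
@       @       @       @
@@      @@      @@      @@
@ @     @ @     @ @     @ @
@@@@    @@@@    @@@@    @@@@

Derivation:
r0=0: @
r1=1: @@
r2=10: @ @
r3=11: @@@@
r4=100: @   @
r5=101: @@  @@
r6=110: @ @ @ @
r7=111: @@@@@@@@
r8=1000: @       @
r9=1001: @@      @@
r10=1010: @ @     @ @
r11=1011: @@@@    @@@@
r12=1100: @   @   @   @
r13=1101: @@  @@  @@  @@
r14=1110: @ @ @ @ @ @ @ @
r15=1111: @@@@@@@@@@@@@@@@
r16=10000: @               @
r17=10001: @@              @@
r18=10010: @ @             @ @
r19=10011: @@@@            @@@@
r20=10100: @   @           @   @
r21=10101: @@  @@          @@  @@
r22=10110: @ @ @ @         @ @ @ @
r23=10111: @@@@@@@@        @@@@@@@@
r24=11000: @       @       @       @
r25=11001: @@      @@      @@      @@
r26=11010: @ @     @ @     @ @     @ @
r27=11011: @@@@    @@@@    @@@@    @@@@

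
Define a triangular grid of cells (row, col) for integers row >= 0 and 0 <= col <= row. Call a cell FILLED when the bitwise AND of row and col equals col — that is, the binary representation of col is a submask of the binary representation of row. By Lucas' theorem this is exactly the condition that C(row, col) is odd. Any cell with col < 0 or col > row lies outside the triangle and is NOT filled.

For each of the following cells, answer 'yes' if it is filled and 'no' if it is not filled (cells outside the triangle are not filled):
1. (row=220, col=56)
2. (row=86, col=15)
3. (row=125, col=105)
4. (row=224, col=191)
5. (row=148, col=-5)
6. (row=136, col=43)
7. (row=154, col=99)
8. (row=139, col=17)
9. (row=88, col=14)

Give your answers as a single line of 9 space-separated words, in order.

(220,56): row=0b11011100, col=0b111000, row AND col = 0b11000 = 24; 24 != 56 -> empty
(86,15): row=0b1010110, col=0b1111, row AND col = 0b110 = 6; 6 != 15 -> empty
(125,105): row=0b1111101, col=0b1101001, row AND col = 0b1101001 = 105; 105 == 105 -> filled
(224,191): row=0b11100000, col=0b10111111, row AND col = 0b10100000 = 160; 160 != 191 -> empty
(148,-5): col outside [0, 148] -> not filled
(136,43): row=0b10001000, col=0b101011, row AND col = 0b1000 = 8; 8 != 43 -> empty
(154,99): row=0b10011010, col=0b1100011, row AND col = 0b10 = 2; 2 != 99 -> empty
(139,17): row=0b10001011, col=0b10001, row AND col = 0b1 = 1; 1 != 17 -> empty
(88,14): row=0b1011000, col=0b1110, row AND col = 0b1000 = 8; 8 != 14 -> empty

Answer: no no yes no no no no no no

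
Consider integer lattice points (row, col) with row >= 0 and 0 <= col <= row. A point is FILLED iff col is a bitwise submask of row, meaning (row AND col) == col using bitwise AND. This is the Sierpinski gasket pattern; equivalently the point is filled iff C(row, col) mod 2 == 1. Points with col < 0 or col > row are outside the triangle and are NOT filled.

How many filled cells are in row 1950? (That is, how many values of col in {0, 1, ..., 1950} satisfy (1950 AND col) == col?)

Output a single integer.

1950 in binary = 11110011110
popcount(1950) = number of 1-bits in 11110011110 = 8
A col c satisfies (1950 AND c) == c iff every set bit of c is also set in 1950; each of the 8 set bits of 1950 can independently be on or off in c.
count = 2^8 = 256

Answer: 256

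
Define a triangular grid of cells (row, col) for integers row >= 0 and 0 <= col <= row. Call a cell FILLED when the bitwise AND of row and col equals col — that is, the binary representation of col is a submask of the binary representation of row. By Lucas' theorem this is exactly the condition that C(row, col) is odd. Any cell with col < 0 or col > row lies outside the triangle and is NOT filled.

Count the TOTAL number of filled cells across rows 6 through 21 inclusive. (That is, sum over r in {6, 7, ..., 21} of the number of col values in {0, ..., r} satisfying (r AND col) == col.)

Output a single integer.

r6=110 pc2: +4 =4
r7=111 pc3: +8 =12
r8=1000 pc1: +2 =14
r9=1001 pc2: +4 =18
r10=1010 pc2: +4 =22
r11=1011 pc3: +8 =30
r12=1100 pc2: +4 =34
r13=1101 pc3: +8 =42
r14=1110 pc3: +8 =50
r15=1111 pc4: +16 =66
r16=10000 pc1: +2 =68
r17=10001 pc2: +4 =72
r18=10010 pc2: +4 =76
r19=10011 pc3: +8 =84
r20=10100 pc2: +4 =88
r21=10101 pc3: +8 =96

Answer: 96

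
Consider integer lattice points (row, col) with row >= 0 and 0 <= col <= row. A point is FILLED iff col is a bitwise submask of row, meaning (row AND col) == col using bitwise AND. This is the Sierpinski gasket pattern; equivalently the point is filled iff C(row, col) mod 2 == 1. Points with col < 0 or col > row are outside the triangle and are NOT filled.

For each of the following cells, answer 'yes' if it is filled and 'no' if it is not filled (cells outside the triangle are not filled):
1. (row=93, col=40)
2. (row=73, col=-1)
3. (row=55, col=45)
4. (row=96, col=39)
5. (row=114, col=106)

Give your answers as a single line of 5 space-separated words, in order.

Answer: no no no no no

Derivation:
(93,40): row=0b1011101, col=0b101000, row AND col = 0b1000 = 8; 8 != 40 -> empty
(73,-1): col outside [0, 73] -> not filled
(55,45): row=0b110111, col=0b101101, row AND col = 0b100101 = 37; 37 != 45 -> empty
(96,39): row=0b1100000, col=0b100111, row AND col = 0b100000 = 32; 32 != 39 -> empty
(114,106): row=0b1110010, col=0b1101010, row AND col = 0b1100010 = 98; 98 != 106 -> empty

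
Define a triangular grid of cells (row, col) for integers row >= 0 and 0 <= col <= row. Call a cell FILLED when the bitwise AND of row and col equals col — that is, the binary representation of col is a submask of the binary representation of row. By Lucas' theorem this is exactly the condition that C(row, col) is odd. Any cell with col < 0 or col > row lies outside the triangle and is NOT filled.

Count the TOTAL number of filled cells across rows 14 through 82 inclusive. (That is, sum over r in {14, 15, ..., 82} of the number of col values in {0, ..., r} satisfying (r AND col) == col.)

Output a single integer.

r14=1110 pc3: +8 =8
r15=1111 pc4: +16 =24
r16=10000 pc1: +2 =26
r17=10001 pc2: +4 =30
r18=10010 pc2: +4 =34
r19=10011 pc3: +8 =42
r20=10100 pc2: +4 =46
r21=10101 pc3: +8 =54
r22=10110 pc3: +8 =62
r23=10111 pc4: +16 =78
r24=11000 pc2: +4 =82
r25=11001 pc3: +8 =90
r26=11010 pc3: +8 =98
r27=11011 pc4: +16 =114
r28=11100 pc3: +8 =122
r29=11101 pc4: +16 =138
r30=11110 pc4: +16 =154
r31=11111 pc5: +32 =186
r32=100000 pc1: +2 =188
r33=100001 pc2: +4 =192
r34=100010 pc2: +4 =196
r35=100011 pc3: +8 =204
r36=100100 pc2: +4 =208
r37=100101 pc3: +8 =216
r38=100110 pc3: +8 =224
r39=100111 pc4: +16 =240
r40=101000 pc2: +4 =244
r41=101001 pc3: +8 =252
r42=101010 pc3: +8 =260
r43=101011 pc4: +16 =276
r44=101100 pc3: +8 =284
r45=101101 pc4: +16 =300
r46=101110 pc4: +16 =316
r47=101111 pc5: +32 =348
r48=110000 pc2: +4 =352
r49=110001 pc3: +8 =360
r50=110010 pc3: +8 =368
r51=110011 pc4: +16 =384
r52=110100 pc3: +8 =392
r53=110101 pc4: +16 =408
r54=110110 pc4: +16 =424
r55=110111 pc5: +32 =456
r56=111000 pc3: +8 =464
r57=111001 pc4: +16 =480
r58=111010 pc4: +16 =496
r59=111011 pc5: +32 =528
r60=111100 pc4: +16 =544
r61=111101 pc5: +32 =576
r62=111110 pc5: +32 =608
r63=111111 pc6: +64 =672
r64=1000000 pc1: +2 =674
r65=1000001 pc2: +4 =678
r66=1000010 pc2: +4 =682
r67=1000011 pc3: +8 =690
r68=1000100 pc2: +4 =694
r69=1000101 pc3: +8 =702
r70=1000110 pc3: +8 =710
r71=1000111 pc4: +16 =726
r72=1001000 pc2: +4 =730
r73=1001001 pc3: +8 =738
r74=1001010 pc3: +8 =746
r75=1001011 pc4: +16 =762
r76=1001100 pc3: +8 =770
r77=1001101 pc4: +16 =786
r78=1001110 pc4: +16 =802
r79=1001111 pc5: +32 =834
r80=1010000 pc2: +4 =838
r81=1010001 pc3: +8 =846
r82=1010010 pc3: +8 =854

Answer: 854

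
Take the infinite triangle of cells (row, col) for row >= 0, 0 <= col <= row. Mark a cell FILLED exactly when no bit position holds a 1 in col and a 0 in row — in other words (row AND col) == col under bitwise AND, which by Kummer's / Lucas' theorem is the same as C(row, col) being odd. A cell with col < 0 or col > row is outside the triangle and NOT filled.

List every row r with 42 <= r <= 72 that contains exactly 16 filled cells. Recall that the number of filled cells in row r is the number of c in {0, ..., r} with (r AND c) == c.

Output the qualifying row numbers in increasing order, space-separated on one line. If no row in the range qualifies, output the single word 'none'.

Answer: 43 45 46 51 53 54 57 58 60 71

Derivation:
Row r has 2^popcount(r) filled cells, so we need popcount(r) = log2(16) = 4.
Scan r = 42..72 and keep those with exactly 4 one-bits:
r=42=101010 popcount=3 -> skip
r=43=101011 popcount=4 -> KEEP
r=44=101100 popcount=3 -> skip
r=45=101101 popcount=4 -> KEEP
r=46=101110 popcount=4 -> KEEP
r=47=101111 popcount=5 -> skip
r=48=110000 popcount=2 -> skip
r=49=110001 popcount=3 -> skip
r=50=110010 popcount=3 -> skip
r=51=110011 popcount=4 -> KEEP
r=52=110100 popcount=3 -> skip
r=53=110101 popcount=4 -> KEEP
r=54=110110 popcount=4 -> KEEP
r=55=110111 popcount=5 -> skip
r=56=111000 popcount=3 -> skip
r=57=111001 popcount=4 -> KEEP
r=58=111010 popcount=4 -> KEEP
r=59=111011 popcount=5 -> skip
r=60=111100 popcount=4 -> KEEP
r=61=111101 popcount=5 -> skip
r=62=111110 popcount=5 -> skip
r=63=111111 popcount=6 -> skip
r=64=1000000 popcount=1 -> skip
r=65=1000001 popcount=2 -> skip
r=66=1000010 popcount=2 -> skip
r=67=1000011 popcount=3 -> skip
r=68=1000100 popcount=2 -> skip
r=69=1000101 popcount=3 -> skip
r=70=1000110 popcount=3 -> skip
r=71=1000111 popcount=4 -> KEEP
r=72=1001000 popcount=2 -> skip
Kept rows: 43 45 46 51 53 54 57 58 60 71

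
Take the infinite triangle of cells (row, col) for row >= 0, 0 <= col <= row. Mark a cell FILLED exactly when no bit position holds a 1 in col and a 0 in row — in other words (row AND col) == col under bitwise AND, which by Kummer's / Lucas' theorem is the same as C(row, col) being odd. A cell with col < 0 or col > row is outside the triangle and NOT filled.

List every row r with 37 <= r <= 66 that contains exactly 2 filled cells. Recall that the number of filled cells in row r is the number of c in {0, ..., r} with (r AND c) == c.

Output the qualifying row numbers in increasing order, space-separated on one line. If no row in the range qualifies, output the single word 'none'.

Row r has 2^popcount(r) filled cells, so we need popcount(r) = log2(2) = 1.
Scan r = 37..66 and keep those with exactly 1 one-bits:
r=37=100101 popcount=3 -> skip
r=38=100110 popcount=3 -> skip
r=39=100111 popcount=4 -> skip
r=40=101000 popcount=2 -> skip
r=41=101001 popcount=3 -> skip
r=42=101010 popcount=3 -> skip
r=43=101011 popcount=4 -> skip
r=44=101100 popcount=3 -> skip
r=45=101101 popcount=4 -> skip
r=46=101110 popcount=4 -> skip
r=47=101111 popcount=5 -> skip
r=48=110000 popcount=2 -> skip
r=49=110001 popcount=3 -> skip
r=50=110010 popcount=3 -> skip
r=51=110011 popcount=4 -> skip
r=52=110100 popcount=3 -> skip
r=53=110101 popcount=4 -> skip
r=54=110110 popcount=4 -> skip
r=55=110111 popcount=5 -> skip
r=56=111000 popcount=3 -> skip
r=57=111001 popcount=4 -> skip
r=58=111010 popcount=4 -> skip
r=59=111011 popcount=5 -> skip
r=60=111100 popcount=4 -> skip
r=61=111101 popcount=5 -> skip
r=62=111110 popcount=5 -> skip
r=63=111111 popcount=6 -> skip
r=64=1000000 popcount=1 -> KEEP
r=65=1000001 popcount=2 -> skip
r=66=1000010 popcount=2 -> skip
Kept rows: 64

Answer: 64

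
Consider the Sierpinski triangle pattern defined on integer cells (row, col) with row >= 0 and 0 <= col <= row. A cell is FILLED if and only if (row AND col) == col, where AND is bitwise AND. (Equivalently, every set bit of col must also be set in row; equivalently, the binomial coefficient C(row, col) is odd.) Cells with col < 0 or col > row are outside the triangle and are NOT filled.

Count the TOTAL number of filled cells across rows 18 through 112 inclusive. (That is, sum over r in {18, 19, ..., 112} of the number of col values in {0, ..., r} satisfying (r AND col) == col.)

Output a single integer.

Answer: 1460

Derivation:
r18=10010 pc2: +4 =4
r19=10011 pc3: +8 =12
r20=10100 pc2: +4 =16
r21=10101 pc3: +8 =24
r22=10110 pc3: +8 =32
r23=10111 pc4: +16 =48
r24=11000 pc2: +4 =52
r25=11001 pc3: +8 =60
r26=11010 pc3: +8 =68
r27=11011 pc4: +16 =84
r28=11100 pc3: +8 =92
r29=11101 pc4: +16 =108
r30=11110 pc4: +16 =124
r31=11111 pc5: +32 =156
r32=100000 pc1: +2 =158
r33=100001 pc2: +4 =162
r34=100010 pc2: +4 =166
r35=100011 pc3: +8 =174
r36=100100 pc2: +4 =178
r37=100101 pc3: +8 =186
r38=100110 pc3: +8 =194
r39=100111 pc4: +16 =210
r40=101000 pc2: +4 =214
r41=101001 pc3: +8 =222
r42=101010 pc3: +8 =230
r43=101011 pc4: +16 =246
r44=101100 pc3: +8 =254
r45=101101 pc4: +16 =270
r46=101110 pc4: +16 =286
r47=101111 pc5: +32 =318
r48=110000 pc2: +4 =322
r49=110001 pc3: +8 =330
r50=110010 pc3: +8 =338
r51=110011 pc4: +16 =354
r52=110100 pc3: +8 =362
r53=110101 pc4: +16 =378
r54=110110 pc4: +16 =394
r55=110111 pc5: +32 =426
r56=111000 pc3: +8 =434
r57=111001 pc4: +16 =450
r58=111010 pc4: +16 =466
r59=111011 pc5: +32 =498
r60=111100 pc4: +16 =514
r61=111101 pc5: +32 =546
r62=111110 pc5: +32 =578
r63=111111 pc6: +64 =642
r64=1000000 pc1: +2 =644
r65=1000001 pc2: +4 =648
r66=1000010 pc2: +4 =652
r67=1000011 pc3: +8 =660
r68=1000100 pc2: +4 =664
r69=1000101 pc3: +8 =672
r70=1000110 pc3: +8 =680
r71=1000111 pc4: +16 =696
r72=1001000 pc2: +4 =700
r73=1001001 pc3: +8 =708
r74=1001010 pc3: +8 =716
r75=1001011 pc4: +16 =732
r76=1001100 pc3: +8 =740
r77=1001101 pc4: +16 =756
r78=1001110 pc4: +16 =772
r79=1001111 pc5: +32 =804
r80=1010000 pc2: +4 =808
r81=1010001 pc3: +8 =816
r82=1010010 pc3: +8 =824
r83=1010011 pc4: +16 =840
r84=1010100 pc3: +8 =848
r85=1010101 pc4: +16 =864
r86=1010110 pc4: +16 =880
r87=1010111 pc5: +32 =912
r88=1011000 pc3: +8 =920
r89=1011001 pc4: +16 =936
r90=1011010 pc4: +16 =952
r91=1011011 pc5: +32 =984
r92=1011100 pc4: +16 =1000
r93=1011101 pc5: +32 =1032
r94=1011110 pc5: +32 =1064
r95=1011111 pc6: +64 =1128
r96=1100000 pc2: +4 =1132
r97=1100001 pc3: +8 =1140
r98=1100010 pc3: +8 =1148
r99=1100011 pc4: +16 =1164
r100=1100100 pc3: +8 =1172
r101=1100101 pc4: +16 =1188
r102=1100110 pc4: +16 =1204
r103=1100111 pc5: +32 =1236
r104=1101000 pc3: +8 =1244
r105=1101001 pc4: +16 =1260
r106=1101010 pc4: +16 =1276
r107=1101011 pc5: +32 =1308
r108=1101100 pc4: +16 =1324
r109=1101101 pc5: +32 =1356
r110=1101110 pc5: +32 =1388
r111=1101111 pc6: +64 =1452
r112=1110000 pc3: +8 =1460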